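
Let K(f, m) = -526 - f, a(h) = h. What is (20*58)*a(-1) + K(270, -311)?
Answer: -1956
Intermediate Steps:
(20*58)*a(-1) + K(270, -311) = (20*58)*(-1) + (-526 - 1*270) = 1160*(-1) + (-526 - 270) = -1160 - 796 = -1956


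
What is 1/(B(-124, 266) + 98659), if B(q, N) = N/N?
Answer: 1/98660 ≈ 1.0136e-5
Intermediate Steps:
B(q, N) = 1
1/(B(-124, 266) + 98659) = 1/(1 + 98659) = 1/98660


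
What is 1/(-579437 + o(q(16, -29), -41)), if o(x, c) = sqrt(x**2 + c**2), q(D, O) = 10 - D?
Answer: -5737/3324230052 - sqrt(1717)/335747235252 ≈ -1.7259e-6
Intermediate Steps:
o(x, c) = sqrt(c**2 + x**2)
1/(-579437 + o(q(16, -29), -41)) = 1/(-579437 + sqrt((-41)**2 + (10 - 1*16)**2)) = 1/(-579437 + sqrt(1681 + (10 - 16)**2)) = 1/(-579437 + sqrt(1681 + (-6)**2)) = 1/(-579437 + sqrt(1681 + 36)) = 1/(-579437 + sqrt(1717))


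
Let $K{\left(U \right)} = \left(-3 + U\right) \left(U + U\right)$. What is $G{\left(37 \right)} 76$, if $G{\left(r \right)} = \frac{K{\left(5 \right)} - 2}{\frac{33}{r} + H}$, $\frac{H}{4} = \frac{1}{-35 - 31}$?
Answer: $\frac{1670328}{1015} \approx 1645.6$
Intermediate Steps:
$H = - \frac{2}{33}$ ($H = \frac{4}{-35 - 31} = \frac{4}{-66} = 4 \left(- \frac{1}{66}\right) = - \frac{2}{33} \approx -0.060606$)
$K{\left(U \right)} = 2 U \left(-3 + U\right)$ ($K{\left(U \right)} = \left(-3 + U\right) 2 U = 2 U \left(-3 + U\right)$)
$G{\left(r \right)} = \frac{18}{- \frac{2}{33} + \frac{33}{r}}$ ($G{\left(r \right)} = \frac{2 \cdot 5 \left(-3 + 5\right) - 2}{\frac{33}{r} - \frac{2}{33}} = \frac{2 \cdot 5 \cdot 2 - 2}{- \frac{2}{33} + \frac{33}{r}} = \frac{20 - 2}{- \frac{2}{33} + \frac{33}{r}} = \frac{18}{- \frac{2}{33} + \frac{33}{r}}$)
$G{\left(37 \right)} 76 = \left(-594\right) 37 \frac{1}{-1089 + 2 \cdot 37} \cdot 76 = \left(-594\right) 37 \frac{1}{-1089 + 74} \cdot 76 = \left(-594\right) 37 \frac{1}{-1015} \cdot 76 = \left(-594\right) 37 \left(- \frac{1}{1015}\right) 76 = \frac{21978}{1015} \cdot 76 = \frac{1670328}{1015}$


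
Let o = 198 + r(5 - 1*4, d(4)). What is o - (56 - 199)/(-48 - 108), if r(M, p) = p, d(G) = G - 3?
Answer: 2377/12 ≈ 198.08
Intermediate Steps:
d(G) = -3 + G
o = 199 (o = 198 + (-3 + 4) = 198 + 1 = 199)
o - (56 - 199)/(-48 - 108) = 199 - (56 - 199)/(-48 - 108) = 199 - (-143)/(-156) = 199 - (-143)*(-1)/156 = 199 - 1*11/12 = 199 - 11/12 = 2377/12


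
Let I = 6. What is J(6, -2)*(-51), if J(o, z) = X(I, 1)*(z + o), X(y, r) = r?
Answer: -204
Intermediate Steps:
J(o, z) = o + z (J(o, z) = 1*(z + o) = 1*(o + z) = o + z)
J(6, -2)*(-51) = (6 - 2)*(-51) = 4*(-51) = -204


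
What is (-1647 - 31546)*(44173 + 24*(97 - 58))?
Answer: -1497303037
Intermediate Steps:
(-1647 - 31546)*(44173 + 24*(97 - 58)) = -33193*(44173 + 24*39) = -33193*(44173 + 936) = -33193*45109 = -1497303037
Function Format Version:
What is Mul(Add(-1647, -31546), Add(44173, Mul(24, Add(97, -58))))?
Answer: -1497303037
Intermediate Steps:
Mul(Add(-1647, -31546), Add(44173, Mul(24, Add(97, -58)))) = Mul(-33193, Add(44173, Mul(24, 39))) = Mul(-33193, Add(44173, 936)) = Mul(-33193, 45109) = -1497303037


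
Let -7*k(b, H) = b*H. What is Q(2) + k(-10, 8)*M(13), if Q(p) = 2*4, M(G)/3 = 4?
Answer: 1016/7 ≈ 145.14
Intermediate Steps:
k(b, H) = -H*b/7 (k(b, H) = -b*H/7 = -H*b/7)
M(G) = 12 (M(G) = 3*4 = 12)
Q(p) = 8
Q(2) + k(-10, 8)*M(13) = 8 - ⅐*8*(-10)*12 = 8 + (80/7)*12 = 8 + 960/7 = 1016/7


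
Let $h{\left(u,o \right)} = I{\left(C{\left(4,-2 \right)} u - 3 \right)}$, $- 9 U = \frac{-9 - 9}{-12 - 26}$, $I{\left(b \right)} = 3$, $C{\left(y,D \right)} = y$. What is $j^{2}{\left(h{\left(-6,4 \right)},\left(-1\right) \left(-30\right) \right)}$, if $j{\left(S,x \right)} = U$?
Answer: $\frac{1}{361} \approx 0.0027701$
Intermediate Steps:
$U = - \frac{1}{19}$ ($U = - \frac{\left(-9 - 9\right) \frac{1}{-12 - 26}}{9} = - \frac{\left(-18\right) \frac{1}{-38}}{9} = - \frac{\left(-18\right) \left(- \frac{1}{38}\right)}{9} = \left(- \frac{1}{9}\right) \frac{9}{19} = - \frac{1}{19} \approx -0.052632$)
$h{\left(u,o \right)} = 3$
$j{\left(S,x \right)} = - \frac{1}{19}$
$j^{2}{\left(h{\left(-6,4 \right)},\left(-1\right) \left(-30\right) \right)} = \left(- \frac{1}{19}\right)^{2} = \frac{1}{361}$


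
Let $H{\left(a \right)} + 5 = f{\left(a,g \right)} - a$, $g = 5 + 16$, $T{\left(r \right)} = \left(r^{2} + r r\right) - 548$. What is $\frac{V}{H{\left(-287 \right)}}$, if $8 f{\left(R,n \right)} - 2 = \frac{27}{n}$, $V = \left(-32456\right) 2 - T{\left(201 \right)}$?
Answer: $- \frac{8129296}{15815} \approx -514.02$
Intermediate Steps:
$T{\left(r \right)} = -548 + 2 r^{2}$ ($T{\left(r \right)} = \left(r^{2} + r^{2}\right) - 548 = 2 r^{2} - 548 = -548 + 2 r^{2}$)
$V = -145166$ ($V = \left(-32456\right) 2 - \left(-548 + 2 \cdot 201^{2}\right) = -64912 - \left(-548 + 2 \cdot 40401\right) = -64912 - \left(-548 + 80802\right) = -64912 - 80254 = -145166$)
$g = 21$
$f{\left(R,n \right)} = \frac{1}{4} + \frac{27}{8 n}$ ($f{\left(R,n \right)} = \frac{1}{4} + \frac{27 \frac{1}{n}}{8} = \frac{1}{4} + \frac{27}{8 n}$)
$H{\left(a \right)} = - \frac{257}{56} - a$ ($H{\left(a \right)} = -5 - \left(a - \frac{27 + 2 \cdot 21}{8 \cdot 21}\right) = -5 - \left(a - \frac{27 + 42}{168}\right) = -5 - \left(- \frac{23}{56} + a\right) = - \frac{257}{56} - a$)
$\frac{V}{H{\left(-287 \right)}} = - \frac{145166}{- \frac{257}{56} - -287} = - \frac{145166}{- \frac{257}{56} + 287} = - \frac{145166}{\frac{15815}{56}} = \left(-145166\right) \frac{56}{15815} = - \frac{8129296}{15815}$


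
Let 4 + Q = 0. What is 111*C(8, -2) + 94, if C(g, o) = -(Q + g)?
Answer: -350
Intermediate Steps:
Q = -4 (Q = -4 + 0 = -4)
C(g, o) = 4 - g (C(g, o) = -(-4 + g) = 4 - g)
111*C(8, -2) + 94 = 111*(4 - 1*8) + 94 = 111*(4 - 8) + 94 = 111*(-4) + 94 = -444 + 94 = -350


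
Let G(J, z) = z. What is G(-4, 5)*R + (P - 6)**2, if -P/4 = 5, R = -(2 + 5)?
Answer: 641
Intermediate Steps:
R = -7 (R = -1*7 = -7)
P = -20 (P = -4*5 = -20)
G(-4, 5)*R + (P - 6)**2 = 5*(-7) + (-20 - 6)**2 = -35 + (-26)**2 = -35 + 676 = 641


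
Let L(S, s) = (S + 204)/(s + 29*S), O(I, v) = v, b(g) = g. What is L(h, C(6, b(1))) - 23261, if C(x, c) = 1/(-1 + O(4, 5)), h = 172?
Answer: -464125229/19953 ≈ -23261.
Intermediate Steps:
C(x, c) = 1/4 (C(x, c) = 1/(-1 + 5) = 1/4)
L(S, s) = (204 + S)/(s + 29*S)
L(h, C(6, b(1))) - 23261 = (204 + 172)/(1/4 + 29*172) - 23261 = 376/(1/4 + 4988) - 23261 = 376/(19953/4) - 23261 = (4/19953)*376 - 23261 = 1504/19953 - 23261 = -464125229/19953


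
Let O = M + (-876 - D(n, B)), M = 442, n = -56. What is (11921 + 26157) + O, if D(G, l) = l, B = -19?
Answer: 37663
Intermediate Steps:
O = -415 (O = 442 + (-876 - 1*(-19)) = 442 + (-876 + 19) = 442 - 857 = -415)
(11921 + 26157) + O = (11921 + 26157) - 415 = 38078 - 415 = 37663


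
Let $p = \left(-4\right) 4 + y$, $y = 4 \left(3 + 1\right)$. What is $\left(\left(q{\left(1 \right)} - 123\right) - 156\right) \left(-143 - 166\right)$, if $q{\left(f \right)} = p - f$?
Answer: $86520$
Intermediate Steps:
$y = 16$ ($y = 4 \cdot 4 = 16$)
$p = 0$ ($p = \left(-4\right) 4 + 16 = -16 + 16 = 0$)
$q{\left(f \right)} = - f$ ($q{\left(f \right)} = 0 - f = - f$)
$\left(\left(q{\left(1 \right)} - 123\right) - 156\right) \left(-143 - 166\right) = \left(\left(\left(-1\right) 1 - 123\right) - 156\right) \left(-143 - 166\right) = \left(\left(-1 - 123\right) - 156\right) \left(-143 - 166\right) = \left(-124 - 156\right) \left(-309\right) = \left(-280\right) \left(-309\right) = 86520$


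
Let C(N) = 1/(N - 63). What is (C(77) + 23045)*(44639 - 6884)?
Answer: 12180933405/14 ≈ 8.7007e+8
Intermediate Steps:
C(N) = 1/(-63 + N)
(C(77) + 23045)*(44639 - 6884) = (1/(-63 + 77) + 23045)*(44639 - 6884) = (1/14 + 23045)*37755 = (322631/14)*37755 = 12180933405/14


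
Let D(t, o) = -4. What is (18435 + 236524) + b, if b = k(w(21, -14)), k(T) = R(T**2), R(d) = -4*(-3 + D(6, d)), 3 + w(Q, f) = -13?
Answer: 254987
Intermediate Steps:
w(Q, f) = -16 (w(Q, f) = -3 - 13 = -16)
R(d) = 28 (R(d) = -4*(-3 - 4) = -4*(-7) = 28)
k(T) = 28
b = 28
(18435 + 236524) + b = (18435 + 236524) + 28 = 254959 + 28 = 254987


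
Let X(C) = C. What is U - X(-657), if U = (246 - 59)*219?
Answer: 41610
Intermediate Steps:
U = 40953 (U = 187*219 = 40953)
U - X(-657) = 40953 - 1*(-657) = 40953 + 657 = 41610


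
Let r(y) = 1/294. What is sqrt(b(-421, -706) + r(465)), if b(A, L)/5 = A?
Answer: I*sqrt(3713214)/42 ≈ 45.88*I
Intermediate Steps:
b(A, L) = 5*A
r(y) = 1/294
sqrt(b(-421, -706) + r(465)) = sqrt(5*(-421) + 1/294) = sqrt(-2105 + 1/294) = sqrt(-618869/294) = I*sqrt(3713214)/42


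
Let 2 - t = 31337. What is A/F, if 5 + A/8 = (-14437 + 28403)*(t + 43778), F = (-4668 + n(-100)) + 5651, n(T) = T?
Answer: 1390231464/883 ≈ 1.5744e+6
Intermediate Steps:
t = -31335 (t = 2 - 1*31337 = 2 - 31337 = -31335)
F = 883 (F = (-4668 - 100) + 5651 = -4768 + 5651 = 883)
A = 1390231464 (A = -40 + 8*((-14437 + 28403)*(-31335 + 43778)) = -40 + 8*(13966*12443) = -40 + 8*173778938 = -40 + 1390231504 = 1390231464)
A/F = 1390231464/883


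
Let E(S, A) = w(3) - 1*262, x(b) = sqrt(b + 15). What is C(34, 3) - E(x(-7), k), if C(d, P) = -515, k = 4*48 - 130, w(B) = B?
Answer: -256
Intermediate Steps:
k = 62 (k = 192 - 130 = 62)
x(b) = sqrt(15 + b)
E(S, A) = -259 (E(S, A) = 3 - 1*262 = 3 - 262 = -259)
C(34, 3) - E(x(-7), k) = -515 - 1*(-259) = -515 + 259 = -256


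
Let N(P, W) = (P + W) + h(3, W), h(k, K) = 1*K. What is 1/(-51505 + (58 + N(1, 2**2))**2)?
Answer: -1/47016 ≈ -2.1269e-5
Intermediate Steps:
h(k, K) = K
N(P, W) = P + 2*W (N(P, W) = (P + W) + W = P + 2*W)
1/(-51505 + (58 + N(1, 2**2))**2) = 1/(-51505 + (58 + (1 + 2*2**2))**2) = 1/(-51505 + (58 + (1 + 2*4))**2) = 1/(-51505 + (58 + (1 + 8))**2) = 1/(-51505 + (58 + 9)**2) = 1/(-51505 + 67**2) = 1/(-51505 + 4489) = 1/(-47016) = -1/47016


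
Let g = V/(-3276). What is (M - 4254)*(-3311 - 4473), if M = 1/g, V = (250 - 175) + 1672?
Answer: 57874148976/1747 ≈ 3.3128e+7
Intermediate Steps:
V = 1747 (V = 75 + 1672 = 1747)
g = -1747/3276 (g = 1747/(-3276) = 1747*(-1/3276) = -1747/3276 ≈ -0.53327)
M = -3276/1747 (M = 1/(-1747/3276) = -3276/1747 ≈ -1.8752)
(M - 4254)*(-3311 - 4473) = (-3276/1747 - 4254)*(-3311 - 4473) = -7435014/1747*(-7784) = 57874148976/1747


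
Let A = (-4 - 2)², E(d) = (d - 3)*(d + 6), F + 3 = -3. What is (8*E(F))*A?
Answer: 0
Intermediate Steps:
F = -6 (F = -3 - 3 = -6)
E(d) = (-3 + d)*(6 + d)
A = 36 (A = (-6)² = 36)
(8*E(F))*A = (8*(-18 + (-6)² + 3*(-6)))*36 = (8*(-18 + 36 - 18))*36 = (8*0)*36 = 0*36 = 0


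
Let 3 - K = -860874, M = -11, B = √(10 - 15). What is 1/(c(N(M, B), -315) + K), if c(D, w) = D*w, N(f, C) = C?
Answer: 95653/82345522806 + 35*I*√5/82345522806 ≈ 1.1616e-6 + 9.5041e-10*I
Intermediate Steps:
B = I*√5 (B = √(-5) = I*√5 ≈ 2.2361*I)
K = 860877 (K = 3 - 1*(-860874) = 3 + 860874 = 860877)
1/(c(N(M, B), -315) + K) = 1/((I*√5)*(-315) + 860877) = 1/(-315*I*√5 + 860877) = 1/(860877 - 315*I*√5)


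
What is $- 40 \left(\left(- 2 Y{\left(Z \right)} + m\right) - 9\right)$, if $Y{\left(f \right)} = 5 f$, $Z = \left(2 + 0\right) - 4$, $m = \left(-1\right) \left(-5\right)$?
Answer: $-640$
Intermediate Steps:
$m = 5$
$Z = -2$ ($Z = 2 - 4 = -2$)
$- 40 \left(\left(- 2 Y{\left(Z \right)} + m\right) - 9\right) = - 40 \left(\left(- 2 \cdot 5 \left(-2\right) + 5\right) - 9\right) = - 40 \left(\left(\left(-2\right) \left(-10\right) + 5\right) - 9\right) = - 40 \left(\left(20 + 5\right) - 9\right) = - 40 \left(25 - 9\right) = \left(-40\right) 16 = -640$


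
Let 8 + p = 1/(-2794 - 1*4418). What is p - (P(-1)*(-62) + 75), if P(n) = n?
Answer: -1045741/7212 ≈ -145.00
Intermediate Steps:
p = -57697/7212 (p = -8 + 1/(-2794 - 1*4418) = -8 + 1/(-2794 - 4418) = -8 + 1/(-7212) = -8 - 1/7212 = -57697/7212 ≈ -8.0001)
p - (P(-1)*(-62) + 75) = -57697/7212 - (-1*(-62) + 75) = -57697/7212 - (62 + 75) = -57697/7212 - 1*137 = -57697/7212 - 137 = -1045741/7212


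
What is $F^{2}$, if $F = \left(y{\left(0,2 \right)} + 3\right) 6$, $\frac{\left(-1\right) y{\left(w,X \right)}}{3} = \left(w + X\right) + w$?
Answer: $324$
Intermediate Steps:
$y{\left(w,X \right)} = - 6 w - 3 X$ ($y{\left(w,X \right)} = - 3 \left(\left(w + X\right) + w\right) = - 3 \left(\left(X + w\right) + w\right) = - 3 \left(X + 2 w\right) = - 6 w - 3 X$)
$F = -18$ ($F = \left(\left(\left(-6\right) 0 - 6\right) + 3\right) 6 = \left(\left(0 - 6\right) + 3\right) 6 = \left(-6 + 3\right) 6 = \left(-3\right) 6 = -18$)
$F^{2} = \left(-18\right)^{2} = 324$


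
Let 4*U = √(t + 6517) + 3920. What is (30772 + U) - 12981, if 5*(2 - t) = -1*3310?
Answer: 18771 + √7181/4 ≈ 18792.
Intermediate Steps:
t = 664 (t = 2 - (-1)*3310/5 = 2 - ⅕*(-3310) = 2 + 662 = 664)
U = 980 + √7181/4 (U = (√(664 + 6517) + 3920)/4 = (√7181 + 3920)/4 = (3920 + √7181)/4 = 980 + √7181/4 ≈ 1001.2)
(30772 + U) - 12981 = (30772 + (980 + √7181/4)) - 12981 = (31752 + √7181/4) - 12981 = 18771 + √7181/4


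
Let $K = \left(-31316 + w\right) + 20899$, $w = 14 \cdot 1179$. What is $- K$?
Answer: $-6089$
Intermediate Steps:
$w = 16506$
$K = 6089$ ($K = \left(-31316 + 16506\right) + 20899 = -14810 + 20899 = 6089$)
$- K = \left(-1\right) 6089 = -6089$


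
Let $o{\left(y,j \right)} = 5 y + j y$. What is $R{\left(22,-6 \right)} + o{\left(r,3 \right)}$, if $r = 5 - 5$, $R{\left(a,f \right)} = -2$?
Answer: $-2$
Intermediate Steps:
$r = 0$
$R{\left(22,-6 \right)} + o{\left(r,3 \right)} = -2 + 0 \left(5 + 3\right) = -2 + 0 \cdot 8 = -2 + 0 = -2$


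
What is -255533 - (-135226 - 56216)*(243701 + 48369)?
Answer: 55914209407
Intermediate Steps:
-255533 - (-135226 - 56216)*(243701 + 48369) = -255533 - (-191442)*292070 = -255533 - 1*(-55914464940) = -255533 + 55914464940 = 55914209407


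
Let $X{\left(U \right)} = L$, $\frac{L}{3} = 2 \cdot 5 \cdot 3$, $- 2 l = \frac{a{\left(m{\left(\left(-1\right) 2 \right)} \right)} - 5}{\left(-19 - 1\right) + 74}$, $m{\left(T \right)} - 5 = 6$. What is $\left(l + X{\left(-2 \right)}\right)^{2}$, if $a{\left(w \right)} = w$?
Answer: $\frac{2621161}{324} \approx 8090.0$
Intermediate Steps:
$m{\left(T \right)} = 11$ ($m{\left(T \right)} = 5 + 6 = 11$)
$l = - \frac{1}{18}$ ($l = - \frac{\left(11 - 5\right) \frac{1}{\left(-19 - 1\right) + 74}}{2} = - \frac{6 \frac{1}{-20 + 74}}{2} = - \frac{6 \cdot \frac{1}{54}}{2} = \left(- \frac{1}{2}\right) \frac{1}{9} = - \frac{1}{18} \approx -0.055556$)
$L = 90$ ($L = 3 \cdot 2 \cdot 5 \cdot 3 = 3 \cdot 10 \cdot 3 = 3 \cdot 30 = 90$)
$X{\left(U \right)} = 90$
$\left(l + X{\left(-2 \right)}\right)^{2} = \left(- \frac{1}{18} + 90\right)^{2} = \left(\frac{1619}{18}\right)^{2} = \frac{2621161}{324}$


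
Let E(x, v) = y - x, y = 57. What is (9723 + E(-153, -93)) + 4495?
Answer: 14428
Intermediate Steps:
E(x, v) = 57 - x
(9723 + E(-153, -93)) + 4495 = (9723 + (57 - 1*(-153))) + 4495 = (9723 + (57 + 153)) + 4495 = (9723 + 210) + 4495 = 9933 + 4495 = 14428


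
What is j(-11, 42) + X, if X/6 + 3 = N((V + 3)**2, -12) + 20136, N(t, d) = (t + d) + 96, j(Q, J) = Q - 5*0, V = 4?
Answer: 121585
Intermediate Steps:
j(Q, J) = Q (j(Q, J) = Q + 0 = Q)
N(t, d) = 96 + d + t (N(t, d) = (d + t) + 96 = 96 + d + t)
X = 121596 (X = -18 + 6*((96 - 12 + (4 + 3)**2) + 20136) = -18 + 6*((96 - 12 + 7**2) + 20136) = -18 + 6*((96 - 12 + 49) + 20136) = -18 + 6*(133 + 20136) = -18 + 6*20269 = -18 + 121614 = 121596)
j(-11, 42) + X = -11 + 121596 = 121585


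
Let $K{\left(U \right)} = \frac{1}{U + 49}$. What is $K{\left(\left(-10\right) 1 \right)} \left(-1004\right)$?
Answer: $- \frac{1004}{39} \approx -25.744$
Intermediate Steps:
$K{\left(U \right)} = \frac{1}{49 + U}$
$K{\left(\left(-10\right) 1 \right)} \left(-1004\right) = \frac{1}{49 - 10} \left(-1004\right) = \frac{1}{39} \left(-1004\right) = - \frac{1004}{39}$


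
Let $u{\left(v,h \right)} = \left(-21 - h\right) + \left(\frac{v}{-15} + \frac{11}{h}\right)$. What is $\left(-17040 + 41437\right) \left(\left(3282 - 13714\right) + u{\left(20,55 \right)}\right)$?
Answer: $- \frac{3845869889}{15} \approx -2.5639 \cdot 10^{8}$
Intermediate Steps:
$u{\left(v,h \right)} = -21 - h + \frac{11}{h} - \frac{v}{15}$ ($u{\left(v,h \right)} = \left(-21 - h\right) + \left(v \left(- \frac{1}{15}\right) + \frac{11}{h}\right) = \left(-21 - h\right) - \left(- \frac{11}{h} + \frac{v}{15}\right) = -21 - h + \frac{11}{h} - \frac{v}{15}$)
$\left(-17040 + 41437\right) \left(\left(3282 - 13714\right) + u{\left(20,55 \right)}\right) = \left(-17040 + 41437\right) \left(\left(3282 - 13714\right) - \left(\frac{232}{3} - \frac{1}{5}\right)\right) = 24397 \left(\left(3282 - 13714\right) - \frac{1157}{15}\right) = 24397 \left(-10432 - \frac{1157}{15}\right) = 24397 \left(- \frac{157637}{15}\right) = - \frac{3845869889}{15}$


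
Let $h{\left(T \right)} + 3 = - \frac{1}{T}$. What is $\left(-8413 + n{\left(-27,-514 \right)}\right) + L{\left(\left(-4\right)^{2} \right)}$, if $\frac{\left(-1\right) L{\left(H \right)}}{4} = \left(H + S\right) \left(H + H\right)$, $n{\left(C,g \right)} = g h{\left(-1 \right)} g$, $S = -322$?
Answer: $-497637$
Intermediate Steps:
$h{\left(T \right)} = -3 - \frac{1}{T}$
$n{\left(C,g \right)} = - 2 g^{2}$ ($n{\left(C,g \right)} = g \left(-3 - \frac{1}{-1}\right) g = g \left(-3 - -1\right) g = g \left(-3 + 1\right) g = g \left(-2\right) g = - 2 g g = - 2 g^{2}$)
$L{\left(H \right)} = - 8 H \left(-322 + H\right)$ ($L{\left(H \right)} = - 4 \left(H - 322\right) \left(H + H\right) = - 4 \left(-322 + H\right) 2 H = - 4 \cdot 2 H \left(-322 + H\right) = - 8 H \left(-322 + H\right)$)
$\left(-8413 + n{\left(-27,-514 \right)}\right) + L{\left(\left(-4\right)^{2} \right)} = \left(-8413 - 2 \left(-514\right)^{2}\right) + 8 \left(-4\right)^{2} \left(322 - \left(-4\right)^{2}\right) = \left(-8413 - 528392\right) + 8 \cdot 16 \left(322 - 16\right) = -536805 + 8 \cdot 16 \cdot 306 = -536805 + 39168 = -497637$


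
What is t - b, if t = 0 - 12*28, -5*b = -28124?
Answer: -29804/5 ≈ -5960.8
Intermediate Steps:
b = 28124/5 (b = -⅕*(-28124) = 28124/5 ≈ 5624.8)
t = -336 (t = 0 - 336 = -336)
t - b = -336 - 1*28124/5 = -336 - 28124/5 = -29804/5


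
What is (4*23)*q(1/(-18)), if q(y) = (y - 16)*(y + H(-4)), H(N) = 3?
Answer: -352291/81 ≈ -4349.3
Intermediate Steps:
q(y) = (-16 + y)*(3 + y) (q(y) = (y - 16)*(y + 3) = (-16 + y)*(3 + y))
(4*23)*q(1/(-18)) = (4*23)*(-48 + (1/(-18))**2 - 13/(-18)) = 92*(-48 + (-1/18)**2 - 13*(-1/18)) = 92*(-48 + 1/324 + 13/18) = 92*(-15317/324) = -352291/81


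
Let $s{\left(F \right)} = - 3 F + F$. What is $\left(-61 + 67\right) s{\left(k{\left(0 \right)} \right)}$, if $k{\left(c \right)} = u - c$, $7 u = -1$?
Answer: $\frac{12}{7} \approx 1.7143$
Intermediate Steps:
$u = - \frac{1}{7}$ ($u = \frac{1}{7} \left(-1\right) = - \frac{1}{7} \approx -0.14286$)
$k{\left(c \right)} = - \frac{1}{7} - c$
$s{\left(F \right)} = - 2 F$
$\left(-61 + 67\right) s{\left(k{\left(0 \right)} \right)} = \left(-61 + 67\right) \left(- 2 \left(- \frac{1}{7} - 0\right)\right) = 6 \left(- 2 \left(- \frac{1}{7} + 0\right)\right) = 6 \left(\left(-2\right) \left(- \frac{1}{7}\right)\right) = 6 \cdot \frac{2}{7} = \frac{12}{7}$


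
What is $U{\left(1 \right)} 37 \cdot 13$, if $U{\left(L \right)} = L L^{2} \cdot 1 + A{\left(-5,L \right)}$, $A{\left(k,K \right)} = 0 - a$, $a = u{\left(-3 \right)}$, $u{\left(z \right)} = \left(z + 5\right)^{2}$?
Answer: $-1443$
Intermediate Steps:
$u{\left(z \right)} = \left(5 + z\right)^{2}$
$a = 4$ ($a = \left(5 - 3\right)^{2} = 2^{2} = 4$)
$A{\left(k,K \right)} = -4$ ($A{\left(k,K \right)} = 0 - 4 = -4$)
$U{\left(L \right)} = -4 + L^{3}$ ($U{\left(L \right)} = L L^{2} \cdot 1 - 4 = L^{3} \cdot 1 - 4 = L^{3} - 4 = -4 + L^{3}$)
$U{\left(1 \right)} 37 \cdot 13 = \left(-4 + 1^{3}\right) 37 \cdot 13 = \left(-4 + 1\right) 37 \cdot 13 = \left(-3\right) 37 \cdot 13 = \left(-111\right) 13 = -1443$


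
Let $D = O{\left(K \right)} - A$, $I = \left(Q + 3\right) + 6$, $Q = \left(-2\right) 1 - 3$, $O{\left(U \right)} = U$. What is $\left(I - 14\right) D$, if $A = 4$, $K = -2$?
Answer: $60$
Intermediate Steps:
$Q = -5$ ($Q = -2 - 3 = -5$)
$I = 4$ ($I = \left(-5 + 3\right) + 6 = -2 + 6 = 4$)
$D = -6$ ($D = -2 - 4 = -6$)
$\left(I - 14\right) D = \left(4 - 14\right) \left(-6\right) = \left(-10\right) \left(-6\right) = 60$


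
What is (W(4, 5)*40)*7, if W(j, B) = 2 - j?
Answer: -560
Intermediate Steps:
(W(4, 5)*40)*7 = ((2 - 1*4)*40)*7 = ((2 - 4)*40)*7 = -2*40*7 = -80*7 = -560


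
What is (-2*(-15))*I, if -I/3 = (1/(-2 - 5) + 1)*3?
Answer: -1620/7 ≈ -231.43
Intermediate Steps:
I = -54/7 (I = -3*(1/(-2 - 5) + 1)*3 = -3*(1/(-7) + 1)*3 = -3*(-⅐ + 1)*3 = -18*3/7 = -3*18/7 = -54/7 ≈ -7.7143)
(-2*(-15))*I = -2*(-15)*(-54/7) = 30*(-54/7) = -1620/7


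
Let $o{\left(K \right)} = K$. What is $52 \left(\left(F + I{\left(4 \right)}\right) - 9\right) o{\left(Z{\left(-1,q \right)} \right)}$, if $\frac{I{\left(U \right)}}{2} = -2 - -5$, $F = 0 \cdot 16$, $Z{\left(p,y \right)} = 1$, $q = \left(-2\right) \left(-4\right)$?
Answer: $-156$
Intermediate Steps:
$q = 8$
$F = 0$
$I{\left(U \right)} = 6$ ($I{\left(U \right)} = 2 \left(-2 - -5\right) = 2 \left(-2 + 5\right) = 2 \cdot 3 = 6$)
$52 \left(\left(F + I{\left(4 \right)}\right) - 9\right) o{\left(Z{\left(-1,q \right)} \right)} = 52 \left(\left(0 + 6\right) - 9\right) 1 = 52 \left(6 - 9\right) 1 = 52 \left(-3\right) 1 = \left(-156\right) 1 = -156$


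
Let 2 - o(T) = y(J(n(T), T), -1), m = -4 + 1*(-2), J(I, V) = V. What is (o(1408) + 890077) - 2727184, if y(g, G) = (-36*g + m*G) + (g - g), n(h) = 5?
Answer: -1786423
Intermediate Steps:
m = -6 (m = -4 - 2 = -6)
y(g, G) = -36*g - 6*G (y(g, G) = (-36*g - 6*G) + (g - g) = (-36*g - 6*G) + 0 = -36*g - 6*G)
o(T) = -4 + 36*T (o(T) = 2 - (-36*T - 6*(-1)) = 2 - (-36*T + 6) = 2 - (6 - 36*T) = 2 + (-6 + 36*T) = -4 + 36*T)
(o(1408) + 890077) - 2727184 = ((-4 + 36*1408) + 890077) - 2727184 = ((-4 + 50688) + 890077) - 2727184 = (50684 + 890077) - 2727184 = 940761 - 2727184 = -1786423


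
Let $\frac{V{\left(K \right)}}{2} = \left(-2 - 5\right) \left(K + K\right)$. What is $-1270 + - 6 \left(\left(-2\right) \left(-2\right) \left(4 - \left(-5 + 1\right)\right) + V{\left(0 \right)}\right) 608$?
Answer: $-118006$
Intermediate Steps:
$V{\left(K \right)} = - 28 K$ ($V{\left(K \right)} = 2 \left(-2 - 5\right) \left(K + K\right) = 2 \left(- 7 \cdot 2 K\right) = 2 \left(- 14 K\right) = - 28 K$)
$-1270 + - 6 \left(\left(-2\right) \left(-2\right) \left(4 - \left(-5 + 1\right)\right) + V{\left(0 \right)}\right) 608 = -1270 + - 6 \left(\left(-2\right) \left(-2\right) \left(4 - \left(-5 + 1\right)\right) - 0\right) 608 = -1270 + - 6 \left(4 \left(4 - -4\right) + 0\right) 608 = -1270 + - 6 \left(4 \left(4 + 4\right) + 0\right) 608 = -1270 + - 6 \left(4 \cdot 8 + 0\right) 608 = -1270 + - 6 \left(32 + 0\right) 608 = -1270 + \left(-6\right) 32 \cdot 608 = -1270 - 116736 = -118006$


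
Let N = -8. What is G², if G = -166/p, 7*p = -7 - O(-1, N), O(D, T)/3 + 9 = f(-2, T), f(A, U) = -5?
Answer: 27556/25 ≈ 1102.2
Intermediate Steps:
O(D, T) = -42 (O(D, T) = -27 + 3*(-5) = -27 - 15 = -42)
p = 5 (p = (-7 - 1*(-42))/7 = (-7 + 42)/7 = (⅐)*35 = 5)
G = -166/5 ≈ -33.200
G² = (-166/5)² = 27556/25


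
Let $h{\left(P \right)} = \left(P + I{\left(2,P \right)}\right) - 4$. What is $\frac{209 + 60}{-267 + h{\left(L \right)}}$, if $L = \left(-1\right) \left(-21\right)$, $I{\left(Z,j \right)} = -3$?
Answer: $- \frac{269}{253} \approx -1.0632$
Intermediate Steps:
$L = 21$
$h{\left(P \right)} = -7 + P$ ($h{\left(P \right)} = \left(P - 3\right) - 4 = \left(-3 + P\right) - 4 = -7 + P$)
$\frac{209 + 60}{-267 + h{\left(L \right)}} = \frac{209 + 60}{-267 + \left(-7 + 21\right)} = \frac{269}{-267 + 14} = \frac{269}{-253} = 269 \left(- \frac{1}{253}\right) = - \frac{269}{253}$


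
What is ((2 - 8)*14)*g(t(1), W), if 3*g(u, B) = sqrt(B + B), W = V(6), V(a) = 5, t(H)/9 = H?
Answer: -28*sqrt(10) ≈ -88.544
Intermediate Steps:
t(H) = 9*H
W = 5
g(u, B) = sqrt(2)*sqrt(B)/3 (g(u, B) = sqrt(B + B)/3 = sqrt(2*B)/3 = (sqrt(2)*sqrt(B))/3 = sqrt(2)*sqrt(B)/3)
((2 - 8)*14)*g(t(1), W) = ((2 - 8)*14)*(sqrt(2)*sqrt(5)/3) = (-6*14)*(sqrt(10)/3) = -28*sqrt(10)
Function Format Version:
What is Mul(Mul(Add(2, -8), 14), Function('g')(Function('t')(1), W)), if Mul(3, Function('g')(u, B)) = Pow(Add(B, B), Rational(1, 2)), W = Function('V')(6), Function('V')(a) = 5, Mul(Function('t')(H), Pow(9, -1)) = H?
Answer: Mul(-28, Pow(10, Rational(1, 2))) ≈ -88.544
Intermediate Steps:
Function('t')(H) = Mul(9, H)
W = 5
Function('g')(u, B) = Mul(Rational(1, 3), Pow(2, Rational(1, 2)), Pow(B, Rational(1, 2))) (Function('g')(u, B) = Mul(Rational(1, 3), Pow(Add(B, B), Rational(1, 2))) = Mul(Rational(1, 3), Pow(Mul(2, B), Rational(1, 2))) = Mul(Rational(1, 3), Mul(Pow(2, Rational(1, 2)), Pow(B, Rational(1, 2)))) = Mul(Rational(1, 3), Pow(2, Rational(1, 2)), Pow(B, Rational(1, 2))))
Mul(Mul(Add(2, -8), 14), Function('g')(Function('t')(1), W)) = Mul(Mul(Add(2, -8), 14), Mul(Rational(1, 3), Pow(2, Rational(1, 2)), Pow(5, Rational(1, 2)))) = Mul(Mul(-6, 14), Mul(Rational(1, 3), Pow(10, Rational(1, 2)))) = Mul(-84, Mul(Rational(1, 3), Pow(10, Rational(1, 2)))) = Mul(-28, Pow(10, Rational(1, 2)))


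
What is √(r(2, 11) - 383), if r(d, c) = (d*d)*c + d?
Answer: I*√337 ≈ 18.358*I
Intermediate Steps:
r(d, c) = d + c*d² (r(d, c) = d²*c + d = c*d² + d = d + c*d²)
√(r(2, 11) - 383) = √(2*(1 + 11*2) - 383) = √(2*(1 + 22) - 383) = √(2*23 - 383) = √(46 - 383) = √(-337) = I*√337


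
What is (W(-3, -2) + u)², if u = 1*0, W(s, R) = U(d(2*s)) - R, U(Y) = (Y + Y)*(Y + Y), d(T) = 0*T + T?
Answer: 21316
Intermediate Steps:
d(T) = T (d(T) = 0 + T = T)
U(Y) = 4*Y² (U(Y) = (2*Y)*(2*Y) = 4*Y²)
W(s, R) = -R + 16*s² (W(s, R) = 4*(2*s)² - R = 4*(4*s²) - R = 16*s² - R = -R + 16*s²)
u = 0
(W(-3, -2) + u)² = ((-1*(-2) + 16*(-3)²) + 0)² = ((2 + 16*9) + 0)² = ((2 + 144) + 0)² = (146 + 0)² = 146² = 21316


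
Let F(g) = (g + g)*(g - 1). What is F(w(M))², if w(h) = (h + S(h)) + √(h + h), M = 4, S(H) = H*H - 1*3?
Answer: 348448 + 147840*√2 ≈ 5.5753e+5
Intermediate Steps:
S(H) = -3 + H² (S(H) = H² - 3 = -3 + H²)
w(h) = -3 + h + h² + √2*√h (w(h) = (h + (-3 + h²)) + √(h + h) = (-3 + h + h²) + √(2*h) = (-3 + h + h²) + √2*√h = -3 + h + h² + √2*√h)
F(g) = 2*g*(-1 + g) (F(g) = (2*g)*(-1 + g) = 2*g*(-1 + g))
F(w(M))² = (2*(-3 + 4 + 4² + √2*√4)*(-1 + (-3 + 4 + 4² + √2*√4)))² = (2*(-3 + 4 + 16 + √2*2)*(-1 + (-3 + 4 + 16 + √2*2)))² = (2*(-3 + 4 + 16 + 2*√2)*(-1 + (-3 + 4 + 16 + 2*√2)))² = (2*(17 + 2*√2)*(-1 + (17 + 2*√2)))² = (2*(17 + 2*√2)*(16 + 2*√2))² = (2*(16 + 2*√2)*(17 + 2*√2))² = 4*(16 + 2*√2)²*(17 + 2*√2)²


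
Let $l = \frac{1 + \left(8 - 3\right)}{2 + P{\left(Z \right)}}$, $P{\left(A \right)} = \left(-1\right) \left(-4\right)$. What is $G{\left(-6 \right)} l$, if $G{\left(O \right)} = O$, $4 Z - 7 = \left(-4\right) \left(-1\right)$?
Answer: $-6$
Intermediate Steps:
$Z = \frac{11}{4}$ ($Z = \frac{7}{4} + \frac{\left(-4\right) \left(-1\right)}{4} = \frac{7}{4} + \frac{1}{4} \cdot 4 = \frac{7}{4} + 1 = \frac{11}{4} \approx 2.75$)
$P{\left(A \right)} = 4$
$l = 1$ ($l = \frac{1 + \left(8 - 3\right)}{2 + 4} = \frac{1 + 5}{6} = 6 \cdot \frac{1}{6} = 1$)
$G{\left(-6 \right)} l = \left(-6\right) 1 = -6$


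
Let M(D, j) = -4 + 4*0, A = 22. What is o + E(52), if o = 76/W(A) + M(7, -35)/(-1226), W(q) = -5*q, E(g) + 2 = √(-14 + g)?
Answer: -90614/33715 + √38 ≈ 3.4768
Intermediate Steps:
M(D, j) = -4 (M(D, j) = -4 + 0 = -4)
E(g) = -2 + √(-14 + g)
o = -23184/33715 (o = 76/((-5*22)) - 4/(-1226) = 76/(-110) - 4*(-1/1226) = 76*(-1/110) + 2/613 = -38/55 + 2/613 = -23184/33715 ≈ -0.68765)
o + E(52) = -23184/33715 + (-2 + √(-14 + 52)) = -23184/33715 + (-2 + √38) = -90614/33715 + √38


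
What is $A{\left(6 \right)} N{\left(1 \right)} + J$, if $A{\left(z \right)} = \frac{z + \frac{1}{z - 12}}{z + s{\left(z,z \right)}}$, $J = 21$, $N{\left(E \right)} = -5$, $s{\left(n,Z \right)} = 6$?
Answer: $\frac{1337}{72} \approx 18.569$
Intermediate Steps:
$A{\left(z \right)} = \frac{z + \frac{1}{-12 + z}}{6 + z}$ ($A{\left(z \right)} = \frac{z + \frac{1}{z - 12}}{z + 6} = \frac{z + \frac{1}{-12 + z}}{6 + z}$)
$A{\left(6 \right)} N{\left(1 \right)} + J = \frac{1 + 6^{2} - 72}{-72 + 6^{2} - 36} \left(-5\right) + 21 = \frac{1 + 36 - 72}{-72 + 36 - 36} \left(-5\right) + 21 = \frac{1}{-72} \left(-35\right) \left(-5\right) + 21 = \left(- \frac{1}{72}\right) \left(-35\right) \left(-5\right) + 21 = \frac{35}{72} \left(-5\right) + 21 = - \frac{175}{72} + 21 = \frac{1337}{72}$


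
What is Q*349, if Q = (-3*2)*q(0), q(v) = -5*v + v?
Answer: 0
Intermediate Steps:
q(v) = -4*v
Q = 0 (Q = (-3*2)*(-4*0) = -6*0 = 0)
Q*349 = 0*349 = 0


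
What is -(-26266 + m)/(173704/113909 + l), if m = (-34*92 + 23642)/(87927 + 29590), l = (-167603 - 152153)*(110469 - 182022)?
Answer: 87900186735068/76567645709896303693 ≈ 1.1480e-6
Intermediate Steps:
l = 22879501068 (l = -319756*(-71553) = 22879501068)
m = 20514/117517 (m = (-3128 + 23642)/117517 = 20514*(1/117517) = 20514/117517 ≈ 0.17456)
-(-26266 + m)/(173704/113909 + l) = -(-26266 + 20514/117517)/(173704/113909 + 22879501068) = -(-3086681008)/(117517*(173704*(1/113909) + 22879501068)) = -(-3086681008)/(117517*(173704/113909 + 22879501068)) = -(-3086681008)/(117517*2606181087328516/113909) = -(-3086681008)*113909/(117517*2606181087328516) = -1*(-87900186735068/76567645709896303693) = 87900186735068/76567645709896303693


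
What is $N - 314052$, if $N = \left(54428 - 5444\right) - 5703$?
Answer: $-270771$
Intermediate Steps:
$N = 43281$ ($N = 48984 - 5703 = 43281$)
$N - 314052 = 43281 - 314052 = -270771$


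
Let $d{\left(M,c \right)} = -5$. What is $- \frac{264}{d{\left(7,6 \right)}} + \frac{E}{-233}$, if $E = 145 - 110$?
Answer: $\frac{61337}{1165} \approx 52.65$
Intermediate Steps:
$E = 35$
$- \frac{264}{d{\left(7,6 \right)}} + \frac{E}{-233} = - \frac{264}{-5} + \frac{35}{-233} = \left(-264\right) \left(- \frac{1}{5}\right) + 35 \left(- \frac{1}{233}\right) = \frac{264}{5} - \frac{35}{233} = \frac{61337}{1165}$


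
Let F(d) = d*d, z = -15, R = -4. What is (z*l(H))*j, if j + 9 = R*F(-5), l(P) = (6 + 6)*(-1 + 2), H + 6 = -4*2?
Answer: 19620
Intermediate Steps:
H = -14 (H = -6 - 4*2 = -6 - 8 = -14)
F(d) = d**2
l(P) = 12 (l(P) = 12*1 = 12)
j = -109 (j = -9 - 4*(-5)**2 = -9 - 4*25 = -9 - 100 = -109)
(z*l(H))*j = -15*12*(-109) = -180*(-109) = 19620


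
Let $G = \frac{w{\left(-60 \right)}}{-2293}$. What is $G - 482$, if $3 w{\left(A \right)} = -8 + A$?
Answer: $- \frac{3315610}{6879} \approx -481.99$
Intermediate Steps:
$w{\left(A \right)} = - \frac{8}{3} + \frac{A}{3}$ ($w{\left(A \right)} = \frac{-8 + A}{3} = - \frac{8}{3} + \frac{A}{3}$)
$G = \frac{68}{6879}$ ($G = \frac{- \frac{8}{3} + \frac{1}{3} \left(-60\right)}{-2293} = \left(- \frac{8}{3} - 20\right) \left(- \frac{1}{2293}\right) = \left(- \frac{68}{3}\right) \left(- \frac{1}{2293}\right) = \frac{68}{6879} \approx 0.0098852$)
$G - 482 = \frac{68}{6879} - 482 = - \frac{3315610}{6879}$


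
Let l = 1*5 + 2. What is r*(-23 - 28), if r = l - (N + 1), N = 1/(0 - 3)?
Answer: -323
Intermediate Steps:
N = -1/3 (N = 1/(-3) = -1/3 ≈ -0.33333)
l = 7 (l = 5 + 2 = 7)
r = 19/3 (r = 7 - (-1/3 + 1) = 7 - 2/3 = 19/3 ≈ 6.3333)
r*(-23 - 28) = 19*(-23 - 28)/3 = (19/3)*(-51) = -323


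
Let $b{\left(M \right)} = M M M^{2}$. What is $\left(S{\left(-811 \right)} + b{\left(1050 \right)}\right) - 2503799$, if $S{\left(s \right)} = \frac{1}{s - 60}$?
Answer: $\frac{1058703762941070}{871} \approx 1.2155 \cdot 10^{12}$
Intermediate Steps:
$S{\left(s \right)} = \frac{1}{-60 + s}$
$b{\left(M \right)} = M^{4}$ ($b{\left(M \right)} = M^{2} M^{2} = M^{4}$)
$\left(S{\left(-811 \right)} + b{\left(1050 \right)}\right) - 2503799 = \left(\frac{1}{-60 - 811} + 1050^{4}\right) - 2503799 = \left(\frac{1}{-871} + 1215506250000\right) - 2503799 = \left(- \frac{1}{871} + 1215506250000\right) - 2503799 = \frac{1058705943749999}{871} - 2503799 = \frac{1058703762941070}{871}$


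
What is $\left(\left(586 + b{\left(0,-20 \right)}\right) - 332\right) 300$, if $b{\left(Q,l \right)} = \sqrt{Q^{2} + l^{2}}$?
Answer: $82200$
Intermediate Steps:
$\left(\left(586 + b{\left(0,-20 \right)}\right) - 332\right) 300 = \left(\left(586 + \sqrt{0^{2} + \left(-20\right)^{2}}\right) - 332\right) 300 = \left(\left(586 + \sqrt{0 + 400}\right) - 332\right) 300 = \left(\left(586 + \sqrt{400}\right) - 332\right) 300 = \left(\left(586 + 20\right) - 332\right) 300 = \left(606 - 332\right) 300 = 274 \cdot 300 = 82200$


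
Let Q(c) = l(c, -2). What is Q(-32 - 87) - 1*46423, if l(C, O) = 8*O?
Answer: -46439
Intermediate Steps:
Q(c) = -16 (Q(c) = 8*(-2) = -16)
Q(-32 - 87) - 1*46423 = -16 - 1*46423 = -16 - 46423 = -46439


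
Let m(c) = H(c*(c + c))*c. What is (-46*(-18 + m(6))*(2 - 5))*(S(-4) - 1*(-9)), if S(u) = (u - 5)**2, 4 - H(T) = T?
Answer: -5290920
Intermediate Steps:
H(T) = 4 - T
m(c) = c*(4 - 2*c**2) (m(c) = (4 - c*(c + c))*c = (4 - c*2*c)*c = (4 - 2*c**2)*c = c*(4 - 2*c**2))
S(u) = (-5 + u)**2
(-46*(-18 + m(6))*(2 - 5))*(S(-4) - 1*(-9)) = (-46*(-18 + 2*6*(2 - 1*6**2))*(2 - 5))*((-5 - 4)**2 - 1*(-9)) = (-46*(-18 + 2*6*(2 - 1*36))*(-3))*((-9)**2 + 9) = (-46*(-18 + 2*6*(2 - 36))*(-3))*(81 + 9) = -46*(-18 + 2*6*(-34))*(-3)*90 = -46*(-18 - 408)*(-3)*90 = -(-19596)*(-3)*90 = -46*1278*90 = -58788*90 = -5290920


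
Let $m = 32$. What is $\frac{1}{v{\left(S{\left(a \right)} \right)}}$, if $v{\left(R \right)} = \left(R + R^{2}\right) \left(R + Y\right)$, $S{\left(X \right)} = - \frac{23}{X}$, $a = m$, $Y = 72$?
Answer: $- \frac{32768}{472167} \approx -0.069399$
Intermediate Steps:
$a = 32$
$v{\left(R \right)} = \left(72 + R\right) \left(R + R^{2}\right)$ ($v{\left(R \right)} = \left(R + R^{2}\right) \left(R + 72\right) = \left(R + R^{2}\right) \left(72 + R\right) = \left(72 + R\right) \left(R + R^{2}\right)$)
$\frac{1}{v{\left(S{\left(a \right)} \right)}} = \frac{1}{- \frac{23}{32} \left(72 + \left(- \frac{23}{32}\right)^{2} + 73 \left(- \frac{23}{32}\right)\right)} = \frac{1}{\left(-23\right) \frac{1}{32} \left(72 + \left(\left(-23\right) \frac{1}{32}\right)^{2} + 73 \left(\left(-23\right) \frac{1}{32}\right)\right)} = \frac{1}{\left(- \frac{23}{32}\right) \left(72 + \left(- \frac{23}{32}\right)^{2} + 73 \left(- \frac{23}{32}\right)\right)} = \frac{1}{\left(- \frac{23}{32}\right) \left(72 + \frac{529}{1024} - \frac{1679}{32}\right)} = \frac{1}{\left(- \frac{23}{32}\right) \frac{20529}{1024}} = \frac{1}{- \frac{472167}{32768}} = - \frac{32768}{472167}$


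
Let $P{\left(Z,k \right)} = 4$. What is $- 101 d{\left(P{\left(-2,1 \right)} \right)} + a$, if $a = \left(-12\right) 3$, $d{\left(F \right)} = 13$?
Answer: $-1349$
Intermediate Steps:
$a = -36$
$- 101 d{\left(P{\left(-2,1 \right)} \right)} + a = \left(-101\right) 13 - 36 = -1313 - 36 = -1349$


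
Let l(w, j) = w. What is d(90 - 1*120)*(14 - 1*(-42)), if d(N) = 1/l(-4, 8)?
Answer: -14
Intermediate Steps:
d(N) = -¼ (d(N) = 1/(-4) = -¼)
d(90 - 1*120)*(14 - 1*(-42)) = -(14 - 1*(-42))/4 = -(14 + 42)/4 = -¼*56 = -14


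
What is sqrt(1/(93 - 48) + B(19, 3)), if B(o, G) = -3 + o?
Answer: sqrt(3605)/15 ≈ 4.0028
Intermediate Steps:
sqrt(1/(93 - 48) + B(19, 3)) = sqrt(1/(93 - 48) + (-3 + 19)) = sqrt(1/45 + 16) = sqrt(721/45) = sqrt(3605)/15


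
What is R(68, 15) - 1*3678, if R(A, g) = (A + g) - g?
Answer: -3610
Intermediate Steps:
R(A, g) = A
R(68, 15) - 1*3678 = 68 - 1*3678 = 68 - 3678 = -3610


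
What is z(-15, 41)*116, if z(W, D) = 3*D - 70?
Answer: 6148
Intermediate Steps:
z(W, D) = -70 + 3*D
z(-15, 41)*116 = (-70 + 3*41)*116 = (-70 + 123)*116 = 53*116 = 6148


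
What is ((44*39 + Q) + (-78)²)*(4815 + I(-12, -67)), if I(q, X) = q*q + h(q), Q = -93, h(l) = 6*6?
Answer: 38496465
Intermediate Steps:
h(l) = 36
I(q, X) = 36 + q² (I(q, X) = q*q + 36 = q² + 36 = 36 + q²)
((44*39 + Q) + (-78)²)*(4815 + I(-12, -67)) = ((44*39 - 93) + (-78)²)*(4815 + (36 + (-12)²)) = ((1716 - 93) + 6084)*(4815 + (36 + 144)) = (1623 + 6084)*(4815 + 180) = 7707*4995 = 38496465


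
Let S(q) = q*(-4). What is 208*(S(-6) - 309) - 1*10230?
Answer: -69510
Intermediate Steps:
S(q) = -4*q
208*(S(-6) - 309) - 1*10230 = 208*(-4*(-6) - 309) - 1*10230 = 208*(24 - 309) - 10230 = 208*(-285) - 10230 = -59280 - 10230 = -69510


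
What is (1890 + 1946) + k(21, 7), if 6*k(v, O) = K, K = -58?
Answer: 11479/3 ≈ 3826.3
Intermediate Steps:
k(v, O) = -29/3 (k(v, O) = (1/6)*(-58) = -29/3)
(1890 + 1946) + k(21, 7) = (1890 + 1946) - 29/3 = 3836 - 29/3 = 11479/3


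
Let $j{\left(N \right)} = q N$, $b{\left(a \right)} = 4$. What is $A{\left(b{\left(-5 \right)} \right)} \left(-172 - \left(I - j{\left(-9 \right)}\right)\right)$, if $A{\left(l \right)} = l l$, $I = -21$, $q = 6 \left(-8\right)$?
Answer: $4496$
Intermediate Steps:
$q = -48$
$j{\left(N \right)} = - 48 N$
$A{\left(l \right)} = l^{2}$
$A{\left(b{\left(-5 \right)} \right)} \left(-172 - \left(I - j{\left(-9 \right)}\right)\right) = 4^{2} \left(-172 - -453\right) = 16 \left(-172 + \left(432 + 21\right)\right) = 16 \left(-172 + 453\right) = 16 \cdot 281 = 4496$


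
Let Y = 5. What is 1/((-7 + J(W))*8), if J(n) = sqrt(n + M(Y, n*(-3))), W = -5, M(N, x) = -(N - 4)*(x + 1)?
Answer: -1/80 - I*sqrt(21)/560 ≈ -0.0125 - 0.0081832*I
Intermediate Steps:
M(N, x) = -(1 + x)*(-4 + N) (M(N, x) = -(-4 + N)*(1 + x) = -(1 + x)*(-4 + N))
J(n) = sqrt(-1 + 4*n) (J(n) = sqrt(n + (4 - 1*5 + 4*(n*(-3)) - 1*5*n*(-3))) = sqrt(n + (4 - 5 + 4*(-3*n) - 1*5*(-3*n))) = sqrt(n + (4 - 5 - 12*n + 15*n)) = sqrt(n + (-1 + 3*n)) = sqrt(-1 + 4*n))
1/((-7 + J(W))*8) = 1/((-7 + sqrt(-1 + 4*(-5)))*8) = 1/((-7 + sqrt(-1 - 20))*8) = 1/((-7 + sqrt(-21))*8) = 1/((-7 + I*sqrt(21))*8) = 1/(-56 + 8*I*sqrt(21))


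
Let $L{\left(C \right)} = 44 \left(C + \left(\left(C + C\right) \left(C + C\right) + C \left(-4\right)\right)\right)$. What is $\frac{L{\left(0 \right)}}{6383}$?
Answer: $0$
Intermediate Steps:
$L{\left(C \right)} = - 132 C + 176 C^{2}$ ($L{\left(C \right)} = 44 \left(C - \left(4 C - 2 C 2 C\right)\right) = 44 \left(C + \left(4 C^{2} - 4 C\right)\right) = 44 \left(C + \left(- 4 C + 4 C^{2}\right)\right) = 44 \left(- 3 C + 4 C^{2}\right) = - 132 C + 176 C^{2}$)
$\frac{L{\left(0 \right)}}{6383} = \frac{44 \cdot 0 \left(-3 + 4 \cdot 0\right)}{6383} = 44 \cdot 0 \left(-3 + 0\right) \frac{1}{6383} = 44 \cdot 0 \left(-3\right) \frac{1}{6383} = 0 \cdot \frac{1}{6383} = 0$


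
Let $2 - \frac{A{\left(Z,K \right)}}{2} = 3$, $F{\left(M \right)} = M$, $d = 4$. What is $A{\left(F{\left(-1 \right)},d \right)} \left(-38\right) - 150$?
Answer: $-74$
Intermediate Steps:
$A{\left(Z,K \right)} = -2$ ($A{\left(Z,K \right)} = 4 - 6 = -2$)
$A{\left(F{\left(-1 \right)},d \right)} \left(-38\right) - 150 = \left(-2\right) \left(-38\right) - 150 = 76 - 150 = -74$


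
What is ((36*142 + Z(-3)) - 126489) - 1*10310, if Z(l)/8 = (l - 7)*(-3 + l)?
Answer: -131207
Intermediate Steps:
Z(l) = 8*(-7 + l)*(-3 + l) (Z(l) = 8*((l - 7)*(-3 + l)) = 8*((-7 + l)*(-3 + l)) = 8*(-7 + l)*(-3 + l))
((36*142 + Z(-3)) - 126489) - 1*10310 = ((36*142 + (168 - 80*(-3) + 8*(-3)²)) - 126489) - 1*10310 = ((5112 + (168 + 240 + 8*9)) - 126489) - 10310 = ((5112 + (168 + 240 + 72)) - 126489) - 10310 = ((5112 + 480) - 126489) - 10310 = (5592 - 126489) - 10310 = -120897 - 10310 = -131207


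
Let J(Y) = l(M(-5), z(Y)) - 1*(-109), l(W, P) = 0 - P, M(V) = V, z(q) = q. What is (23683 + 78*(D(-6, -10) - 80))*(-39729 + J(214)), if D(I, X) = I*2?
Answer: -657539838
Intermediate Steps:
D(I, X) = 2*I
l(W, P) = -P
J(Y) = 109 - Y (J(Y) = -Y - 1*(-109) = -Y + 109 = 109 - Y)
(23683 + 78*(D(-6, -10) - 80))*(-39729 + J(214)) = (23683 + 78*(2*(-6) - 80))*(-39729 + (109 - 1*214)) = (23683 + 78*(-12 - 80))*(-39729 + (109 - 214)) = (23683 + 78*(-92))*(-39729 - 105) = (23683 - 7176)*(-39834) = 16507*(-39834) = -657539838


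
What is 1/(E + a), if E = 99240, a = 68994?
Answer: 1/168234 ≈ 5.9441e-6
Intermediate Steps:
1/(E + a) = 1/(99240 + 68994) = 1/168234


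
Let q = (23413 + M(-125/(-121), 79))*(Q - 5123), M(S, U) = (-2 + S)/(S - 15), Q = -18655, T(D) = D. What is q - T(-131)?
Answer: -36186528896/65 ≈ -5.5672e+8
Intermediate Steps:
M(S, U) = (-2 + S)/(-15 + S)
q = -36186537411/65 (q = (23413 + (-2 - 125/(-121))/(-15 - 125/(-121)))*(-18655 - 5123) = (23413 + (-2 - 125*(-1/121))/(-15 - 125*(-1/121)))*(-23778) = (23413 + (-2 + 125/121)/(-15 + 125/121))*(-23778) = (23413 - 117/121/(-1690/121))*(-23778) = (23413 - 121/1690*(-117/121))*(-23778) = (23413 + 9/130)*(-23778) = (3043699/130)*(-23778) = -36186537411/65 ≈ -5.5672e+8)
q - T(-131) = -36186537411/65 - 1*(-131) = -36186537411/65 + 131 = -36186528896/65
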